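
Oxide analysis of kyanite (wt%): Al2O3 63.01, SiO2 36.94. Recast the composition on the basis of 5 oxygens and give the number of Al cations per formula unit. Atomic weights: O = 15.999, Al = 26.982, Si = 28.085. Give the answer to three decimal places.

Al2O3: 63.01/101.961 = 0.61798 mol → 1.23596 mol Al, 1.85394 mol O.
SiO2: 36.94/60.083 = 0.61482 mol → 0.61482 mol Si, 1.22964 mol O.
Total oxygen = 3.08358 mol. Normalization factor = 5/3.08358 = 1.62149.
Al per 5 O = 1.23596 × 1.62149 = 2.004.

2.004 Al apfu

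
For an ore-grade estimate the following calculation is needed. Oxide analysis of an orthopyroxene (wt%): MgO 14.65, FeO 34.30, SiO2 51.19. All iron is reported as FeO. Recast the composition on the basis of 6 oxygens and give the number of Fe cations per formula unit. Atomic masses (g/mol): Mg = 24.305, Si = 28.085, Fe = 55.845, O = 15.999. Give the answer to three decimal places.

1.126 Fe apfu

MgO (M=40.304): mol = 0.36349; Mg = 0.36349, O = 0.36349.
FeO (M=71.844): mol = 0.47742; Fe = 0.47742, O = 0.47742.
SiO2 (M=60.083): mol = 0.85199; Si = 0.85199, O = 1.70398.
ΣO = 2.54489; factor = 6/ΣO = 2.35767.
Fe apfu = 0.47742 × 2.35767 = 1.126.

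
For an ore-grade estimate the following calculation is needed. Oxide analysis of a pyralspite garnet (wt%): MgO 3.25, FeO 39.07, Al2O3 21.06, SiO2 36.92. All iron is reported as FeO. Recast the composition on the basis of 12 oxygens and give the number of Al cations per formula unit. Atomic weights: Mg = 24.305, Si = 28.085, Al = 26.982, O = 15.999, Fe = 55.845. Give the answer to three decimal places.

MgO (M=40.304): mol = 0.08064; Mg = 0.08064, O = 0.08064.
FeO (M=71.844): mol = 0.54382; Fe = 0.54382, O = 0.54382.
Al2O3 (M=101.961): mol = 0.20655; Al = 0.41310, O = 0.61965.
SiO2 (M=60.083): mol = 0.61448; Si = 0.61448, O = 1.22896.
ΣO = 2.47307; factor = 12/ΣO = 4.85227.
Al apfu = 0.41310 × 4.85227 = 2.004.

2.004 Al apfu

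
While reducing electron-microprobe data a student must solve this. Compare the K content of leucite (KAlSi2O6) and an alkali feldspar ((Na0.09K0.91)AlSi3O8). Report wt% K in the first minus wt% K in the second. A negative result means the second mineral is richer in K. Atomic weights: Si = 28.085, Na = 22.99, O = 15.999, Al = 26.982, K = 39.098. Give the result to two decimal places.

5.06 percentage points

First mineral: 39.098 g K in 218.244 g formula = 17.91 wt% K.
Second mineral: 35.579 g K in 276.877 g formula = 12.85 wt% K.
17.91% − 12.85% gives a difference of 5.06 percentage points.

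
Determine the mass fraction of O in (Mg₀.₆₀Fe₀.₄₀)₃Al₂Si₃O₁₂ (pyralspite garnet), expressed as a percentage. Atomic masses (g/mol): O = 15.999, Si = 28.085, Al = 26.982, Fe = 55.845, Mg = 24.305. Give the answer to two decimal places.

43.54 wt%

Formula mass = 1.80*24.305 + 1.20*55.845 + 2*26.982 + 3*28.085 + 12*15.999 = 440.970 g/mol, of which 191.988 g is O.
So O makes up 191.988/440.970 = 0.4354 of the mass, i.e. 43.54%.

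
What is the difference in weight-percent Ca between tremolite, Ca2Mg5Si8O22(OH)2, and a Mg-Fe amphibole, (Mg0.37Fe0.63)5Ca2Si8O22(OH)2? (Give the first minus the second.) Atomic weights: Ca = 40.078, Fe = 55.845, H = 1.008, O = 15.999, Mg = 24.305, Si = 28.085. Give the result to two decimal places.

1.08 percentage points

First mineral: 80.156 g Ca in 812.353 g formula = 9.87 wt% Ca.
Second mineral: 80.156 g Ca in 911.704 g formula = 8.79 wt% Ca.
9.87% − 8.79% gives a difference of 1.08 percentage points.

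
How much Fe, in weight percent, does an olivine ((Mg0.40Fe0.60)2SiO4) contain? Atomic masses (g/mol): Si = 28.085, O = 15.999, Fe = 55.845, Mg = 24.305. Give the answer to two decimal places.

37.53 weight percent

Formula mass = 0.80*24.305 + 1.20*55.845 + 1*28.085 + 4*15.999 = 178.539 g/mol, of which 67.014 g is Fe.
So Fe makes up 67.014/178.539 = 0.3753 of the mass, i.e. 37.53%.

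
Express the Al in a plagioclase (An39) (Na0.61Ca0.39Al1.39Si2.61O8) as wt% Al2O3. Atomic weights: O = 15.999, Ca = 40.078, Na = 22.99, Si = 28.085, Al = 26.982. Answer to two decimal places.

26.40 wt%

Molar mass of Na0.61Ca0.39Al1.39Si2.61O8 = 0.61·22.99 + 0.39·40.078 + 1.39·26.982 + 2.61·28.085 + 8·15.999 = 268.453 g/mol.
Each formula unit contains 1.39 Al, equivalent to 1.39/2 = 0.6950 mol Al2O3.
M(Al2O3) = 2×26.982 + 3×15.999 = 101.961 g/mol.
Mass of Al2O3 per formula unit = 0.6950 × 101.961 = 70.863 g.
Al2O3 wt% = 70.863 / 268.453 × 100 = 26.40%.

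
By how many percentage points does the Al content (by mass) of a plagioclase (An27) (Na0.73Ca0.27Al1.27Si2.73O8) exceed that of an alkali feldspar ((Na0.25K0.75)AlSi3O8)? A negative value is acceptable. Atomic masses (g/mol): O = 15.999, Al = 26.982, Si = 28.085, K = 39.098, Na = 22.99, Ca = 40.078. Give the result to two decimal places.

First mineral: 34.267 g Al in 266.535 g formula = 12.86 wt% Al.
Second mineral: 26.982 g Al in 274.300 g formula = 9.84 wt% Al.
12.86% − 9.84% gives a difference of 3.02 percentage points.

3.02 percentage points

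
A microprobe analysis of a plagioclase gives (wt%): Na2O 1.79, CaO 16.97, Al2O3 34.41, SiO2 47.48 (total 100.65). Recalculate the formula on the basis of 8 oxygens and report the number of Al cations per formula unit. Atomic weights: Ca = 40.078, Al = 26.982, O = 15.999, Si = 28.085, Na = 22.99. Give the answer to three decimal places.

1.846 Al apfu

1.79 wt% Na2O ÷ 61.979 g/mol = 0.02888 mol, giving 0.05776 Na and 0.02888 O.
16.97 wt% CaO ÷ 56.077 g/mol = 0.30262 mol, giving 0.30262 Ca and 0.30262 O.
34.41 wt% Al2O3 ÷ 101.961 g/mol = 0.33748 mol, giving 0.67496 Al and 1.01244 O.
47.48 wt% SiO2 ÷ 60.083 g/mol = 0.79024 mol, giving 0.79024 Si and 1.58048 O.
Oxygen sums to 2.92442; scaling by 8/2.92442 = 2.73559 puts the formula on 8 O.
Al: 0.67496 × 2.73559 = 1.846 atoms per formula unit.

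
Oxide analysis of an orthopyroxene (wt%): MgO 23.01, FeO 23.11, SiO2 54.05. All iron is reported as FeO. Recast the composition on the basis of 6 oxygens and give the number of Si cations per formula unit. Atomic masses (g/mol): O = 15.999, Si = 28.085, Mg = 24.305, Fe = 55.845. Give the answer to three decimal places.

2.005 Si apfu

MgO (M=40.304): mol = 0.57091; Mg = 0.57091, O = 0.57091.
FeO (M=71.844): mol = 0.32167; Fe = 0.32167, O = 0.32167.
SiO2 (M=60.083): mol = 0.89959; Si = 0.89959, O = 1.79918.
ΣO = 2.69176; factor = 6/ΣO = 2.22902.
Si apfu = 0.89959 × 2.22902 = 2.005.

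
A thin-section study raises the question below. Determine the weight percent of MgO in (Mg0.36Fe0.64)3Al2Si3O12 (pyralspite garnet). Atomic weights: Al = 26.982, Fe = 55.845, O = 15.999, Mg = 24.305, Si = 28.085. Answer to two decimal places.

9.39 wt%

Formula mass = 463.679 g/mol.
1.08 Mg → 1.0800 mol MgO per formula unit; M(MgO) = 40.304, so MgO mass = 43.528 g.
43.528/463.679 × 100 = 9.39 wt%.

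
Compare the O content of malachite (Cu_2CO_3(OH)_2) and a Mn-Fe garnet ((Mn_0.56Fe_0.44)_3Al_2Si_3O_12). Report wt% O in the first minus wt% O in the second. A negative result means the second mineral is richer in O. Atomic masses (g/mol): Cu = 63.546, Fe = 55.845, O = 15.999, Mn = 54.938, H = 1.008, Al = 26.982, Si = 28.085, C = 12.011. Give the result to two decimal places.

M(Cu_2CO_3(OH)_2) = 221.114 g/mol, so wt% O = 79.995/221.114 × 100 = 36.18%.
M((Mn_0.56Fe_0.44)_3Al_2Si_3O_12) = 496.218 g/mol, so wt% O = 191.988/496.218 × 100 = 38.69%.
36.18 − 38.69 = -2.51 pp.

-2.51 percentage points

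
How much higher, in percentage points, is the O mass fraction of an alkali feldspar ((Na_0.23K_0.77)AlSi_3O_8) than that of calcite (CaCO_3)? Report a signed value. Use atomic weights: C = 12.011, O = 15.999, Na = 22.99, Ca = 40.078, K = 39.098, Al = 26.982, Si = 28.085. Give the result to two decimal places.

O in (Na_0.23K_0.77)AlSi_3O_8: molar mass 274.622 g/mol; 8×15.999 = 127.992 g → 46.61 wt%.
O in CaCO_3: molar mass 100.086 g/mol; 3×15.999 = 47.997 g → 47.96 wt%.
Difference = 46.61 − 47.96 = -1.35 percentage points.

-1.35 percentage points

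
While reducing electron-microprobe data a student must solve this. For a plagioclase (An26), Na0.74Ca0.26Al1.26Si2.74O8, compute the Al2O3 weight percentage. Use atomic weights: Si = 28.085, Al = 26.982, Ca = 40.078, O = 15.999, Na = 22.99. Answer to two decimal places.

Molar mass of Na0.74Ca0.26Al1.26Si2.74O8 = 0.74×22.99 + 0.26×40.078 + 1.26×26.982 + 2.74×28.085 + 8×15.999 = 266.375 g/mol.
Each formula unit contains 1.26 Al, equivalent to 1.26/2 = 0.6300 mol Al2O3.
M(Al2O3) = 2×26.982 + 3×15.999 = 101.961 g/mol.
Mass of Al2O3 per formula unit = 0.6300 × 101.961 = 64.235 g.
Al2O3 wt% = 64.235 / 266.375 × 100 = 24.11%.

24.11 wt%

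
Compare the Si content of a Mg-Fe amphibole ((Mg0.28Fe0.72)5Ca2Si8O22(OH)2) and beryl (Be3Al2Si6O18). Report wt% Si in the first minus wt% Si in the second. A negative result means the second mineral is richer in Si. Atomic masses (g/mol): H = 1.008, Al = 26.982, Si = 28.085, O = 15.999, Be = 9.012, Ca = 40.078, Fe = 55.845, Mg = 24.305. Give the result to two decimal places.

-7.08 percentage points

First mineral: 224.680 g Si in 925.897 g formula = 24.27 wt% Si.
Second mineral: 168.510 g Si in 537.492 g formula = 31.35 wt% Si.
24.27% − 31.35% gives a difference of -7.08 percentage points.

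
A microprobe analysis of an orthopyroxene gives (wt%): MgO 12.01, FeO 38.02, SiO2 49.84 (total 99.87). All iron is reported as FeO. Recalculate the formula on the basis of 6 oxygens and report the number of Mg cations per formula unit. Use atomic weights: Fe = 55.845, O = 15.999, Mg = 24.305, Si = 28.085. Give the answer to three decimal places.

0.719 Mg apfu

MgO (M=40.304): mol = 0.29799; Mg = 0.29799, O = 0.29799.
FeO (M=71.844): mol = 0.52920; Fe = 0.52920, O = 0.52920.
SiO2 (M=60.083): mol = 0.82952; Si = 0.82952, O = 1.65904.
ΣO = 2.48623; factor = 6/ΣO = 2.41329.
Mg apfu = 0.29799 × 2.41329 = 0.719.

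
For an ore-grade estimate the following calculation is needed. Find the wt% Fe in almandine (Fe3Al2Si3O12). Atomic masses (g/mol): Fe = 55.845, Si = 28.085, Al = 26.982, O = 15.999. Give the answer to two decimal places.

33.66 mass %

M(Fe3Al2Si3O12) = 497.742 g/mol.
Fe contributes 3 × 55.845 = 167.535 g per mole.
167.535/497.742 = 0.3366 → 33.66%.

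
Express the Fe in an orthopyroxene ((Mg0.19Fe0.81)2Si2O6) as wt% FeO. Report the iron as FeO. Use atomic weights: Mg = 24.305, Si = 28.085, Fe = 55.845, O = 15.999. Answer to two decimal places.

Formula mass = 251.869 g/mol.
1.62 Fe → 1.6200 mol FeO per formula unit; M(FeO) = 71.844, so FeO mass = 116.387 g.
116.387/251.869 × 100 = 46.21 wt%.

46.21 wt%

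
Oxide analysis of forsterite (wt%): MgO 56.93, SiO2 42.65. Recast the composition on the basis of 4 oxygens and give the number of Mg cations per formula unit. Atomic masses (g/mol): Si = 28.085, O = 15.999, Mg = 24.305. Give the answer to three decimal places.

MgO (M=40.304): mol = 1.41251; Mg = 1.41251, O = 1.41251.
SiO2 (M=60.083): mol = 0.70985; Si = 0.70985, O = 1.41970.
ΣO = 2.83221; factor = 4/ΣO = 1.41232.
Mg apfu = 1.41251 × 1.41232 = 1.995.

1.995 Mg apfu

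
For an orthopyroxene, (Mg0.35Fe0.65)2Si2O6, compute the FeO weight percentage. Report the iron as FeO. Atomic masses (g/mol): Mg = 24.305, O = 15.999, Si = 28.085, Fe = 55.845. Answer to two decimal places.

Molar mass of (Mg0.35Fe0.65)2Si2O6 = 0.70×24.305 + 1.30×55.845 + 2×28.085 + 6×15.999 = 241.776 g/mol.
Each formula unit contains 1.30 Fe, equivalent to 1.30/1 = 1.3000 mol FeO.
M(FeO) = 1×55.845 + 1×15.999 = 71.844 g/mol.
Mass of FeO per formula unit = 1.3000 × 71.844 = 93.397 g.
FeO wt% = 93.397 / 241.776 × 100 = 38.63%.

38.63 wt%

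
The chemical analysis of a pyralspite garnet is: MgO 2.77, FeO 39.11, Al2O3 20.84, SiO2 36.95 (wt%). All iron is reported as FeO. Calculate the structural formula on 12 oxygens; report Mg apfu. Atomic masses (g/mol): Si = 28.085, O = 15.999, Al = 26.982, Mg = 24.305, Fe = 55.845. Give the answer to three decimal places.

0.336 Mg apfu

MgO (M=40.304): mol = 0.06873; Mg = 0.06873, O = 0.06873.
FeO (M=71.844): mol = 0.54437; Fe = 0.54437, O = 0.54437.
Al2O3 (M=101.961): mol = 0.20439; Al = 0.40878, O = 0.61317.
SiO2 (M=60.083): mol = 0.61498; Si = 0.61498, O = 1.22996.
ΣO = 2.45623; factor = 12/ΣO = 4.88554.
Mg apfu = 0.06873 × 4.88554 = 0.336.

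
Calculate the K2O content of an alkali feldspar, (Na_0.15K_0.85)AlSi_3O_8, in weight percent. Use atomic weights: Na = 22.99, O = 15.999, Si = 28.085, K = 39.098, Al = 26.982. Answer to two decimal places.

14.51 wt%

Formula mass = 275.911 g/mol.
0.85 K → 0.4250 mol K2O per formula unit; M(K2O) = 94.195, so K2O mass = 40.033 g.
40.033/275.911 × 100 = 14.51 wt%.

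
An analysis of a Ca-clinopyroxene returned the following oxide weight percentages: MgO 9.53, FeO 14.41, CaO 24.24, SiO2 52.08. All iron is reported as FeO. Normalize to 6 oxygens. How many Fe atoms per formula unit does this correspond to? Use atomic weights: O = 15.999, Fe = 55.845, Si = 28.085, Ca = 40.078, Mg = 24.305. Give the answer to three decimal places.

MgO: 9.53/40.304 = 0.23645 mol → 0.23645 mol Mg, 0.23645 mol O.
FeO: 14.41/71.844 = 0.20057 mol → 0.20057 mol Fe, 0.20057 mol O.
CaO: 24.24/56.077 = 0.43226 mol → 0.43226 mol Ca, 0.43226 mol O.
SiO2: 52.08/60.083 = 0.86680 mol → 0.86680 mol Si, 1.73360 mol O.
Total oxygen = 2.60288 mol. Normalization factor = 6/2.60288 = 2.30514.
Fe per 6 O = 0.20057 × 2.30514 = 0.462.

0.462 Fe apfu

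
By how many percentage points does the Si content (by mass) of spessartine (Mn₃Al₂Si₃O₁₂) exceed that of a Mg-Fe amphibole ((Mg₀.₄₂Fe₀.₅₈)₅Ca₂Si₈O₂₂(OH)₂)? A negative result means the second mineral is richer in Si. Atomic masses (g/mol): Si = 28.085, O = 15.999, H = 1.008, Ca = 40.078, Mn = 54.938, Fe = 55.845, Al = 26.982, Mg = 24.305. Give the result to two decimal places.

First mineral: 84.255 g Si in 495.021 g formula = 17.02 wt% Si.
Second mineral: 224.680 g Si in 903.819 g formula = 24.86 wt% Si.
17.02% − 24.86% gives a difference of -7.84 percentage points.

-7.84 percentage points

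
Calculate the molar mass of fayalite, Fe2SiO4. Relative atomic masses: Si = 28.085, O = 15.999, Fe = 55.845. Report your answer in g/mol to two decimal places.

M = 2(55.845) + 1(28.085) + 4(15.999)

203.77 g/mol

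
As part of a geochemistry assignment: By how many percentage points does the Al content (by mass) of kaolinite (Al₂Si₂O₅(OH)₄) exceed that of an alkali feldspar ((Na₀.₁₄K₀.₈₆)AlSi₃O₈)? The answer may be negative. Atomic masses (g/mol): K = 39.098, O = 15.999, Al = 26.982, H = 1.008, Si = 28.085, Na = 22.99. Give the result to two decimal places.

11.13 percentage points

M(Al₂Si₂O₅(OH)₄) = 258.157 g/mol, so wt% Al = 53.964/258.157 × 100 = 20.90%.
M((Na₀.₁₄K₀.₈₆)AlSi₃O₈) = 276.072 g/mol, so wt% Al = 26.982/276.072 × 100 = 9.77%.
20.90 − 9.77 = 11.13 pp.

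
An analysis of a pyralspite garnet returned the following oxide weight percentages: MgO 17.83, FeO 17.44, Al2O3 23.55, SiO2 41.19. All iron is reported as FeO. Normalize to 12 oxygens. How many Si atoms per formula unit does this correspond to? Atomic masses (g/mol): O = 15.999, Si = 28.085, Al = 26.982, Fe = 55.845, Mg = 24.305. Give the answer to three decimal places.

MgO: 17.83/40.304 = 0.44239 mol → 0.44239 mol Mg, 0.44239 mol O.
FeO: 17.44/71.844 = 0.24275 mol → 0.24275 mol Fe, 0.24275 mol O.
Al2O3: 23.55/101.961 = 0.23097 mol → 0.46194 mol Al, 0.69291 mol O.
SiO2: 41.19/60.083 = 0.68555 mol → 0.68555 mol Si, 1.37110 mol O.
Total oxygen = 2.74915 mol. Normalization factor = 12/2.74915 = 4.36499.
Si per 12 O = 0.68555 × 4.36499 = 2.992.

2.992 Si apfu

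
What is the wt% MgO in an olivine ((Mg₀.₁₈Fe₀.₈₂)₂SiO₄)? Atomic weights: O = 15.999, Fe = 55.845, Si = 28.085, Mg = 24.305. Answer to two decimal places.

Molar mass of (Mg₀.₁₈Fe₀.₈₂)₂SiO₄ = 0.36×24.305 + 1.64×55.845 + 1×28.085 + 4×15.999 = 192.417 g/mol.
Each formula unit contains 0.36 Mg, equivalent to 0.36/1 = 0.3600 mol MgO.
M(MgO) = 1×24.305 + 1×15.999 = 40.304 g/mol.
Mass of MgO per formula unit = 0.3600 × 40.304 = 14.509 g.
MgO wt% = 14.509 / 192.417 × 100 = 7.54%.

7.54 wt%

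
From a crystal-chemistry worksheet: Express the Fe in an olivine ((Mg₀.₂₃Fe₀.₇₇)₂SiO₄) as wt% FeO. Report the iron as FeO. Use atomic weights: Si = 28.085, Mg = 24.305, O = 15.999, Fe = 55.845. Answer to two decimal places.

58.46 wt%

M((Mg₀.₂₃Fe₀.₇₇)₂SiO₄) = 189.263 g/mol; M(FeO) = 71.844 g/mol.
Moles FeO per formula unit = 1.54 Fe ÷ 1 = 1.5400.
FeO fraction = (1.5400 × 71.844) / 189.263 = 110.640/189.263 = 0.5846.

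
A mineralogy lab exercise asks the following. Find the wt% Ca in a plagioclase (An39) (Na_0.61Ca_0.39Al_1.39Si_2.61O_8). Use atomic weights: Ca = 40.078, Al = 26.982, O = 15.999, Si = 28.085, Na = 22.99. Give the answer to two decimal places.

5.82 weight percent

Molar mass of Na_0.61Ca_0.39Al_1.39Si_2.61O_8: 0.61*22.99 + 0.39*40.078 + 1.39*26.982 + 2.61*28.085 + 8*15.999 = 268.453 g/mol.
Mass of Ca per formula unit: 0.39 × 40.078 = 15.630 g.
Weight fraction Ca = 15.630 / 268.453 = 0.0582.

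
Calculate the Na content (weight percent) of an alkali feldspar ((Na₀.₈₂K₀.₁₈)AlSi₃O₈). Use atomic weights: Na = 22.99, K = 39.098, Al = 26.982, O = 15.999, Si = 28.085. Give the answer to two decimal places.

7.11 weight percent

M((Na₀.₈₂K₀.₁₈)AlSi₃O₈) = 265.118 g/mol.
Na contributes 0.82 × 22.99 = 18.852 g per mole.
18.852/265.118 = 0.0711 → 7.11%.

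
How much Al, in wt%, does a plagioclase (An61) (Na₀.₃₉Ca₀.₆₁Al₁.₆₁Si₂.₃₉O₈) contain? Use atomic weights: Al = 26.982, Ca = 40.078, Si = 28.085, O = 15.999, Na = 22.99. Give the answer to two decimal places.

Molar mass of Na₀.₃₉Ca₀.₆₁Al₁.₆₁Si₂.₃₉O₈: 0.39*22.99 + 0.61*40.078 + 1.61*26.982 + 2.39*28.085 + 8*15.999 = 271.970 g/mol.
Mass of Al per formula unit: 1.61 × 26.982 = 43.441 g.
Weight fraction Al = 43.441 / 271.970 = 0.1597.

15.97 wt%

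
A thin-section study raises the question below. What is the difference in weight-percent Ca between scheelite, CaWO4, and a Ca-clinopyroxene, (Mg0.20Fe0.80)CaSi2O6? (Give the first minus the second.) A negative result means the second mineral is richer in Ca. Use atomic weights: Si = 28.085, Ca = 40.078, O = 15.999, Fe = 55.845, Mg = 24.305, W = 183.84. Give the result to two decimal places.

First mineral: 40.078 g Ca in 287.914 g formula = 13.92 wt% Ca.
Second mineral: 40.078 g Ca in 241.779 g formula = 16.58 wt% Ca.
13.92% − 16.58% gives a difference of -2.66 percentage points.

-2.66 percentage points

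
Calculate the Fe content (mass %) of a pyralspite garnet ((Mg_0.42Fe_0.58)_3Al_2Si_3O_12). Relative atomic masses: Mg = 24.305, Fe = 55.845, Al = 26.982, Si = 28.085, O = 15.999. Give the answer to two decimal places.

Formula mass = 1.26·24.305 + 1.74·55.845 + 2·26.982 + 3·28.085 + 12·15.999 = 458.002 g/mol, of which 97.170 g is Fe.
So Fe makes up 97.170/458.002 = 0.2122 of the mass, i.e. 21.22%.

21.22 mass %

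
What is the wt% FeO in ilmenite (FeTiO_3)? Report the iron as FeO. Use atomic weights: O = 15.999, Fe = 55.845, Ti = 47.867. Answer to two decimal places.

47.36 wt%

M(FeTiO_3) = 151.709 g/mol; M(FeO) = 71.844 g/mol.
Moles FeO per formula unit = 1 Fe ÷ 1 = 1.0000.
FeO fraction = (1.0000 × 71.844) / 151.709 = 71.844/151.709 = 0.4736.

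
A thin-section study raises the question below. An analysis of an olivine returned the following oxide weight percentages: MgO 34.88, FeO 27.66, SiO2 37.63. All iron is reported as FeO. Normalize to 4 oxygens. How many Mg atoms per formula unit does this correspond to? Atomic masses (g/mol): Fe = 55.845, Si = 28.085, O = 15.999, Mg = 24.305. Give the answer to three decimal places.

MgO: 34.88/40.304 = 0.86542 mol → 0.86542 mol Mg, 0.86542 mol O.
FeO: 27.66/71.844 = 0.38500 mol → 0.38500 mol Fe, 0.38500 mol O.
SiO2: 37.63/60.083 = 0.62630 mol → 0.62630 mol Si, 1.25260 mol O.
Total oxygen = 2.50302 mol. Normalization factor = 4/2.50302 = 1.59807.
Mg per 4 O = 0.86542 × 1.59807 = 1.383.

1.383 Mg apfu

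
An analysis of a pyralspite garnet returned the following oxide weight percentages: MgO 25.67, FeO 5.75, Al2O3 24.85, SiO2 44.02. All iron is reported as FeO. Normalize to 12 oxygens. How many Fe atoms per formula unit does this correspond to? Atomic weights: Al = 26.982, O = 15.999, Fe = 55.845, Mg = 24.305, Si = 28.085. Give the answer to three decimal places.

25.67 wt% MgO ÷ 40.304 g/mol = 0.63691 mol, giving 0.63691 Mg and 0.63691 O.
5.75 wt% FeO ÷ 71.844 g/mol = 0.08003 mol, giving 0.08003 Fe and 0.08003 O.
24.85 wt% Al2O3 ÷ 101.961 g/mol = 0.24372 mol, giving 0.48744 Al and 0.73116 O.
44.02 wt% SiO2 ÷ 60.083 g/mol = 0.73265 mol, giving 0.73265 Si and 1.46530 O.
Oxygen sums to 2.91340; scaling by 12/2.91340 = 4.11890 puts the formula on 12 O.
Fe: 0.08003 × 4.11890 = 0.330 atoms per formula unit.

0.330 Fe apfu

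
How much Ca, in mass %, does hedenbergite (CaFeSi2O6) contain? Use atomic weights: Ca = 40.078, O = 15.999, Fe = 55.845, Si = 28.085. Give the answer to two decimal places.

16.15 mass %

M(CaFeSi2O6) = 248.087 g/mol.
Ca contributes 1 × 40.078 = 40.078 g per mole.
40.078/248.087 = 0.1615 → 16.15%.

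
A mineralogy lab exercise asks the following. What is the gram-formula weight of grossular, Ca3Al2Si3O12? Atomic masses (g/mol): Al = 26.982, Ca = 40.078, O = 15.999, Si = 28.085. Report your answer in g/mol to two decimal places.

The formula mass is the sum 3·40.078 + 2·26.982 + 3·28.085 + 12·15.999.

450.44 g/mol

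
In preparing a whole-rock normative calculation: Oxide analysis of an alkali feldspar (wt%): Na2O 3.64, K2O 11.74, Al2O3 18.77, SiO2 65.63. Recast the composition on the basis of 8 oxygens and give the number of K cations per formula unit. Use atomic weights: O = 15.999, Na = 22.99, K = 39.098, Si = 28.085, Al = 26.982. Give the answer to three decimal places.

0.683 K apfu

Na2O (M=61.979): mol = 0.05873; Na = 0.11746, O = 0.05873.
K2O (M=94.195): mol = 0.12464; K = 0.24928, O = 0.12464.
Al2O3 (M=101.961): mol = 0.18409; Al = 0.36818, O = 0.55227.
SiO2 (M=60.083): mol = 1.09232; Si = 1.09232, O = 2.18464.
ΣO = 2.92028; factor = 8/ΣO = 2.73946.
K apfu = 0.24928 × 2.73946 = 0.683.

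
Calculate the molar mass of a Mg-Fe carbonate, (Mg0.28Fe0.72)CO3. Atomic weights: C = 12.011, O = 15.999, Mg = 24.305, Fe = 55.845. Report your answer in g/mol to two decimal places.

M = 0.28(24.305) + 0.72(55.845) + 1(12.011) + 3(15.999)

107.02 g/mol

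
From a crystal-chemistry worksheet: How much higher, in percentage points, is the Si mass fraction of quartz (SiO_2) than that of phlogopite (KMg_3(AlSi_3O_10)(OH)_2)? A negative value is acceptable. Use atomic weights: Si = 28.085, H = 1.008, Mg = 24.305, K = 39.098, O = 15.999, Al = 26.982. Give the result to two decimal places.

26.55 percentage points

Si in SiO_2: molar mass 60.083 g/mol; 1×28.085 = 28.085 g → 46.74 wt%.
Si in KMg_3(AlSi_3O_10)(OH)_2: molar mass 417.254 g/mol; 3×28.085 = 84.255 g → 20.19 wt%.
Difference = 46.74 − 20.19 = 26.55 percentage points.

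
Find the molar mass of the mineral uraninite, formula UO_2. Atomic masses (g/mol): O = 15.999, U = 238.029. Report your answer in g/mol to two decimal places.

270.03 g/mol

U: 1 × 238.029 = 238.0290
O: 2 × 15.999 = 31.9980
Summing the contributions gives the formula mass.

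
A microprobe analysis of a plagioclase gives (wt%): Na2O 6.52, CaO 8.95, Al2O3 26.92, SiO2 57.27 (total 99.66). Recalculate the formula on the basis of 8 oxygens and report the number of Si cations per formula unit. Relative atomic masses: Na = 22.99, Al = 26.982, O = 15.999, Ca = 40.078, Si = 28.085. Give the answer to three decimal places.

2.573 Si apfu

Na2O: 6.52/61.979 = 0.10520 mol → 0.21040 mol Na, 0.10520 mol O.
CaO: 8.95/56.077 = 0.15960 mol → 0.15960 mol Ca, 0.15960 mol O.
Al2O3: 26.92/101.961 = 0.26402 mol → 0.52804 mol Al, 0.79206 mol O.
SiO2: 57.27/60.083 = 0.95318 mol → 0.95318 mol Si, 1.90636 mol O.
Total oxygen = 2.96322 mol. Normalization factor = 8/2.96322 = 2.69977.
Si per 8 O = 0.95318 × 2.69977 = 2.573.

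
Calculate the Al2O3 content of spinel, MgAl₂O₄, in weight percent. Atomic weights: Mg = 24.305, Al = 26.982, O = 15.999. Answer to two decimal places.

Formula mass = 142.265 g/mol.
2 Al → 1.0000 mol Al2O3 per formula unit; M(Al2O3) = 101.961, so Al2O3 mass = 101.961 g.
101.961/142.265 × 100 = 71.67 wt%.

71.67 wt%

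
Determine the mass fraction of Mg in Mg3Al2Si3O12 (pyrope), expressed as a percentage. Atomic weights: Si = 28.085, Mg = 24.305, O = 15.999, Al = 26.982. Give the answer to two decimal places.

Formula mass = 3·24.305 + 2·26.982 + 3·28.085 + 12·15.999 = 403.122 g/mol, of which 72.915 g is Mg.
So Mg makes up 72.915/403.122 = 0.1809 of the mass, i.e. 18.09%.

18.09 mass %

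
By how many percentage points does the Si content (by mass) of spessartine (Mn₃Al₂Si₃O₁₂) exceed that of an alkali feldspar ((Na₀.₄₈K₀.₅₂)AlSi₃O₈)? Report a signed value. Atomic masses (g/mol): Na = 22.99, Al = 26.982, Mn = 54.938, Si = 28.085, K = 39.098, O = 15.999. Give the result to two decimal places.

M(Mn₃Al₂Si₃O₁₂) = 495.021 g/mol, so wt% Si = 84.255/495.021 × 100 = 17.02%.
M((Na₀.₄₈K₀.₅₂)AlSi₃O₈) = 270.595 g/mol, so wt% Si = 84.255/270.595 × 100 = 31.14%.
17.02 − 31.14 = -14.12 pp.

-14.12 percentage points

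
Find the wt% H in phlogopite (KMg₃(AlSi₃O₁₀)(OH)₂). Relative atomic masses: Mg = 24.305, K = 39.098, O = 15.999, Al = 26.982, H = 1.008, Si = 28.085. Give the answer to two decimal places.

Formula mass = 1×39.098 + 3×24.305 + 1×26.982 + 3×28.085 + 12×15.999 + 2×1.008 = 417.254 g/mol, of which 2.016 g is H.
So H makes up 2.016/417.254 = 0.0048 of the mass, i.e. 0.48%.

0.48 weight percent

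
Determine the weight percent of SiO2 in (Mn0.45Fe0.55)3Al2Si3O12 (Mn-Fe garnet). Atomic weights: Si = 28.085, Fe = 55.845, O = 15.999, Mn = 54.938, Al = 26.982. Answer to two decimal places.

Molar mass of (Mn0.45Fe0.55)3Al2Si3O12 = 1.35×54.938 + 1.65×55.845 + 2×26.982 + 3×28.085 + 12×15.999 = 496.518 g/mol.
Each formula unit contains 3 Si, equivalent to 3/1 = 3.0000 mol SiO2.
M(SiO2) = 1×28.085 + 2×15.999 = 60.083 g/mol.
Mass of SiO2 per formula unit = 3.0000 × 60.083 = 180.249 g.
SiO2 wt% = 180.249 / 496.518 × 100 = 36.30%.

36.30 wt%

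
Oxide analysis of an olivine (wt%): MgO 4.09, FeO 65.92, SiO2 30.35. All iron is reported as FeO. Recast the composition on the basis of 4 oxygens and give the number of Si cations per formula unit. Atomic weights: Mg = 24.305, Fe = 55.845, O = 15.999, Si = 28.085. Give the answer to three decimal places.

4.09 wt% MgO ÷ 40.304 g/mol = 0.10148 mol, giving 0.10148 Mg and 0.10148 O.
65.92 wt% FeO ÷ 71.844 g/mol = 0.91754 mol, giving 0.91754 Fe and 0.91754 O.
30.35 wt% SiO2 ÷ 60.083 g/mol = 0.50513 mol, giving 0.50513 Si and 1.01026 O.
Oxygen sums to 2.02928; scaling by 4/2.02928 = 1.97114 puts the formula on 4 O.
Si: 0.50513 × 1.97114 = 0.996 atoms per formula unit.

0.996 Si apfu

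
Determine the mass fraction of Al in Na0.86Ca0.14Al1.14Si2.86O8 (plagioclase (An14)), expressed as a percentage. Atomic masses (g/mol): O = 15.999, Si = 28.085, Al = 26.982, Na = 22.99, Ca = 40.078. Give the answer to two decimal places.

11.63 weight percent

Formula mass = 0.86×22.99 + 0.14×40.078 + 1.14×26.982 + 2.86×28.085 + 8×15.999 = 264.457 g/mol, of which 30.759 g is Al.
So Al makes up 30.759/264.457 = 0.1163 of the mass, i.e. 11.63%.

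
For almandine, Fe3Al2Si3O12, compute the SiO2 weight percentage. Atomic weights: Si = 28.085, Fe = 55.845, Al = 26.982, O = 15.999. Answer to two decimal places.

Formula mass = 497.742 g/mol.
3 Si → 3.0000 mol SiO2 per formula unit; M(SiO2) = 60.083, so SiO2 mass = 180.249 g.
180.249/497.742 × 100 = 36.21 wt%.

36.21 wt%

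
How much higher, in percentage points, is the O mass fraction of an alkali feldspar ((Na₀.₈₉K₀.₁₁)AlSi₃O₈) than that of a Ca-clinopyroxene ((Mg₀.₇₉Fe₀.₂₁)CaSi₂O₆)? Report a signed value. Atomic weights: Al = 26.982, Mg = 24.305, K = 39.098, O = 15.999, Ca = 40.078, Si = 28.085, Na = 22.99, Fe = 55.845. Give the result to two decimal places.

5.47 percentage points

O in (Na₀.₈₉K₀.₁₁)AlSi₃O₈: molar mass 263.991 g/mol; 8×15.999 = 127.992 g → 48.48 wt%.
O in (Mg₀.₇₉Fe₀.₂₁)CaSi₂O₆: molar mass 223.170 g/mol; 6×15.999 = 95.994 g → 43.01 wt%.
Difference = 48.48 − 43.01 = 5.47 percentage points.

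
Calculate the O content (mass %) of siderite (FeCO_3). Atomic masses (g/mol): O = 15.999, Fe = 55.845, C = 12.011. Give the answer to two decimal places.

41.43 mass %

Molar mass of FeCO_3: 1×55.845 + 1×12.011 + 3×15.999 = 115.853 g/mol.
Mass of O per formula unit: 3 × 15.999 = 47.997 g.
Weight fraction O = 47.997 / 115.853 = 0.4143.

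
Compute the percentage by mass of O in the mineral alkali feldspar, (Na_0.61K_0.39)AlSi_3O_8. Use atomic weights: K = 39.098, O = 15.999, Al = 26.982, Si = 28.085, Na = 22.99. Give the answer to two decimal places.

Molar mass of (Na_0.61K_0.39)AlSi_3O_8: 0.61·22.99 + 0.39·39.098 + 1·26.982 + 3·28.085 + 8·15.999 = 268.501 g/mol.
Mass of O per formula unit: 8 × 15.999 = 127.992 g.
Weight fraction O = 127.992 / 268.501 = 0.4767.

47.67 mass %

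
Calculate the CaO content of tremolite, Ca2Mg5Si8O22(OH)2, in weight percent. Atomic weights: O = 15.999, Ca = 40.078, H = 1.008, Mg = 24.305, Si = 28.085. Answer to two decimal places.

13.81 wt%

Formula mass = 812.353 g/mol.
2 Ca → 2.0000 mol CaO per formula unit; M(CaO) = 56.077, so CaO mass = 112.154 g.
112.154/812.353 × 100 = 13.81 wt%.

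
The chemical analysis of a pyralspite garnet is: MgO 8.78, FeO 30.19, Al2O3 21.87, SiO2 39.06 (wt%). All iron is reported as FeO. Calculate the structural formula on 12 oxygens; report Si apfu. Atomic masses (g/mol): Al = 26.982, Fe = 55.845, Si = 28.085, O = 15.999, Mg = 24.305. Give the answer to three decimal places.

MgO (M=40.304): mol = 0.21784; Mg = 0.21784, O = 0.21784.
FeO (M=71.844): mol = 0.42022; Fe = 0.42022, O = 0.42022.
Al2O3 (M=101.961): mol = 0.21449; Al = 0.42898, O = 0.64347.
SiO2 (M=60.083): mol = 0.65010; Si = 0.65010, O = 1.30020.
ΣO = 2.58173; factor = 12/ΣO = 4.64805.
Si apfu = 0.65010 × 4.64805 = 3.022.

3.022 Si apfu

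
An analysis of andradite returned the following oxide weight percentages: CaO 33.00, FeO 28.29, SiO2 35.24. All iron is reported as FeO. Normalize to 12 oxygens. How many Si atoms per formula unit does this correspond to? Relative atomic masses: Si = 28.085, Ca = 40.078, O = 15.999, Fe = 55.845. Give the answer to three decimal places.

3.266 Si apfu

CaO: 33.00/56.077 = 0.58848 mol → 0.58848 mol Ca, 0.58848 mol O.
FeO: 28.29/71.844 = 0.39377 mol → 0.39377 mol Fe, 0.39377 mol O.
SiO2: 35.24/60.083 = 0.58652 mol → 0.58652 mol Si, 1.17304 mol O.
Total oxygen = 2.15529 mol. Normalization factor = 12/2.15529 = 5.56770.
Si per 12 O = 0.58652 × 5.56770 = 3.266.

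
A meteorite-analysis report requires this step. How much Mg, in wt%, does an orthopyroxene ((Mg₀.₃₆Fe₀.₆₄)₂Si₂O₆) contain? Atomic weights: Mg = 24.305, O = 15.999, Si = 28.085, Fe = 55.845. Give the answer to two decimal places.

Molar mass of (Mg₀.₃₆Fe₀.₆₄)₂Si₂O₆: 0.72*24.305 + 1.28*55.845 + 2*28.085 + 6*15.999 = 241.145 g/mol.
Mass of Mg per formula unit: 0.72 × 24.305 = 17.500 g.
Weight fraction Mg = 17.500 / 241.145 = 0.0726.

7.26 wt%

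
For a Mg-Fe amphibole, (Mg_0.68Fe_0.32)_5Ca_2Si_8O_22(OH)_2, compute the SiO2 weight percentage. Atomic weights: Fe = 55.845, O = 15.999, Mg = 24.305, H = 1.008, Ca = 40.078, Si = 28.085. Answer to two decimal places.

55.71 wt%

Formula mass = 862.817 g/mol.
8 Si → 8.0000 mol SiO2 per formula unit; M(SiO2) = 60.083, so SiO2 mass = 480.664 g.
480.664/862.817 × 100 = 55.71 wt%.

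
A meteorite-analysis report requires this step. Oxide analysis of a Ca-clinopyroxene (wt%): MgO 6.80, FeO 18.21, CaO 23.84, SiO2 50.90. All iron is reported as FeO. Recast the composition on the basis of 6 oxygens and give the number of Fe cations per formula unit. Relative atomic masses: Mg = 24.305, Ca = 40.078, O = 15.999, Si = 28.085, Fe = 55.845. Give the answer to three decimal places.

0.598 Fe apfu

6.80 wt% MgO ÷ 40.304 g/mol = 0.16872 mol, giving 0.16872 Mg and 0.16872 O.
18.21 wt% FeO ÷ 71.844 g/mol = 0.25347 mol, giving 0.25347 Fe and 0.25347 O.
23.84 wt% CaO ÷ 56.077 g/mol = 0.42513 mol, giving 0.42513 Ca and 0.42513 O.
50.90 wt% SiO2 ÷ 60.083 g/mol = 0.84716 mol, giving 0.84716 Si and 1.69432 O.
Oxygen sums to 2.54164; scaling by 6/2.54164 = 2.36068 puts the formula on 6 O.
Fe: 0.25347 × 2.36068 = 0.598 atoms per formula unit.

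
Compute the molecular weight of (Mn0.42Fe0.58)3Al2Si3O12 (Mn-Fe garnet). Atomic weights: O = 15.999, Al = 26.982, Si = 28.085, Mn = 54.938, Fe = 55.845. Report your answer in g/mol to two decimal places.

Mn: 1.26 × 54.938 = 69.2219
Fe: 1.74 × 55.845 = 97.1703
Al: 2 × 26.982 = 53.9640
Si: 3 × 28.085 = 84.2550
O: 12 × 15.999 = 191.9880
Summing the contributions gives the formula mass.

496.60 g/mol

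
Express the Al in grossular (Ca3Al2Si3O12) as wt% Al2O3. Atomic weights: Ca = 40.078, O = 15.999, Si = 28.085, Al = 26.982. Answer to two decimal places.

Molar mass of Ca3Al2Si3O12 = 3*40.078 + 2*26.982 + 3*28.085 + 12*15.999 = 450.441 g/mol.
Each formula unit contains 2 Al, equivalent to 2/2 = 1.0000 mol Al2O3.
M(Al2O3) = 2×26.982 + 3×15.999 = 101.961 g/mol.
Mass of Al2O3 per formula unit = 1.0000 × 101.961 = 101.961 g.
Al2O3 wt% = 101.961 / 450.441 × 100 = 22.64%.

22.64 wt%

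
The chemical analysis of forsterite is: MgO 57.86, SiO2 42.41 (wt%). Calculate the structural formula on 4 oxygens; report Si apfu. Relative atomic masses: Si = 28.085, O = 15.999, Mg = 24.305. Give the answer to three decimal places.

0.992 Si apfu

MgO: 57.86/40.304 = 1.43559 mol → 1.43559 mol Mg, 1.43559 mol O.
SiO2: 42.41/60.083 = 0.70586 mol → 0.70586 mol Si, 1.41172 mol O.
Total oxygen = 2.84731 mol. Normalization factor = 4/2.84731 = 1.40483.
Si per 4 O = 0.70586 × 1.40483 = 0.992.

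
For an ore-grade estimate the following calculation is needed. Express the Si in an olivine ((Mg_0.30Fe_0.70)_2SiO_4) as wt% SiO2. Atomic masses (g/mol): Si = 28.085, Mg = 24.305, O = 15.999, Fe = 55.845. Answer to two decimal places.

M((Mg_0.30Fe_0.70)_2SiO_4) = 184.847 g/mol; M(SiO2) = 60.083 g/mol.
Moles SiO2 per formula unit = 1 Si ÷ 1 = 1.0000.
SiO2 fraction = (1.0000 × 60.083) / 184.847 = 60.083/184.847 = 0.3250.

32.50 wt%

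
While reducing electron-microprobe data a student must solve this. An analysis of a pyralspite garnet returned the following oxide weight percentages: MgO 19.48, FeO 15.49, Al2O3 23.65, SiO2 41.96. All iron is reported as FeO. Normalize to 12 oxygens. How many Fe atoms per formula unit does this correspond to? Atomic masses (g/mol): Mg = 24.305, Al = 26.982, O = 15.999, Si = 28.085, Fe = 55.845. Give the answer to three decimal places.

19.48 wt% MgO ÷ 40.304 g/mol = 0.48333 mol, giving 0.48333 Mg and 0.48333 O.
15.49 wt% FeO ÷ 71.844 g/mol = 0.21561 mol, giving 0.21561 Fe and 0.21561 O.
23.65 wt% Al2O3 ÷ 101.961 g/mol = 0.23195 mol, giving 0.46390 Al and 0.69585 O.
41.96 wt% SiO2 ÷ 60.083 g/mol = 0.69837 mol, giving 0.69837 Si and 1.39674 O.
Oxygen sums to 2.79153; scaling by 12/2.79153 = 4.29872 puts the formula on 12 O.
Fe: 0.21561 × 4.29872 = 0.927 atoms per formula unit.

0.927 Fe apfu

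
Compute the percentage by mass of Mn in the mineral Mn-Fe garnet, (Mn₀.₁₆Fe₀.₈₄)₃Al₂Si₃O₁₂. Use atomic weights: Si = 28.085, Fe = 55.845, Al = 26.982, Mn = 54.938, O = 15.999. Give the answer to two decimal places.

5.30 wt%

Molar mass of (Mn₀.₁₆Fe₀.₈₄)₃Al₂Si₃O₁₂: 0.48×54.938 + 2.52×55.845 + 2×26.982 + 3×28.085 + 12×15.999 = 497.307 g/mol.
Mass of Mn per formula unit: 0.48 × 54.938 = 26.370 g.
Weight fraction Mn = 26.370 / 497.307 = 0.0530.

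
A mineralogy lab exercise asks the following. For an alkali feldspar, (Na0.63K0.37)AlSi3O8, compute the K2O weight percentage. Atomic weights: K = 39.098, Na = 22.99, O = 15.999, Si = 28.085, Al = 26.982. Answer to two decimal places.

6.50 wt%

Formula mass = 268.179 g/mol.
0.37 K → 0.1850 mol K2O per formula unit; M(K2O) = 94.195, so K2O mass = 17.426 g.
17.426/268.179 × 100 = 6.50 wt%.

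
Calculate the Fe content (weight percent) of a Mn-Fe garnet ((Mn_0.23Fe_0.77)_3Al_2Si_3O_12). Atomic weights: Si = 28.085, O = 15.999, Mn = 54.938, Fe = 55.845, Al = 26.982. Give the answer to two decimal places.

25.95 weight percent

M((Mn_0.23Fe_0.77)_3Al_2Si_3O_12) = 497.116 g/mol.
Fe contributes 2.31 × 55.845 = 129.002 g per mole.
129.002/497.116 = 0.2595 → 25.95%.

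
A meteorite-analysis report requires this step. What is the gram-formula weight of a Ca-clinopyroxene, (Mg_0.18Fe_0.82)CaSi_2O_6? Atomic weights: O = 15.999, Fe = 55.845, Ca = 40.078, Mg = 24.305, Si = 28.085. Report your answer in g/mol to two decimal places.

M = 0.18·24.305 + 0.82·55.845 + 1·40.078 + 2·28.085 + 6·15.999

242.41 g/mol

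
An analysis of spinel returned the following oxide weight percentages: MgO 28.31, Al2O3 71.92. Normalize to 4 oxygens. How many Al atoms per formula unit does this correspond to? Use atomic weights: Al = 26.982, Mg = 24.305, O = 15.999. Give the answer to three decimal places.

2.002 Al apfu

MgO: 28.31/40.304 = 0.70241 mol → 0.70241 mol Mg, 0.70241 mol O.
Al2O3: 71.92/101.961 = 0.70537 mol → 1.41074 mol Al, 2.11611 mol O.
Total oxygen = 2.81852 mol. Normalization factor = 4/2.81852 = 1.41918.
Al per 4 O = 1.41074 × 1.41918 = 2.002.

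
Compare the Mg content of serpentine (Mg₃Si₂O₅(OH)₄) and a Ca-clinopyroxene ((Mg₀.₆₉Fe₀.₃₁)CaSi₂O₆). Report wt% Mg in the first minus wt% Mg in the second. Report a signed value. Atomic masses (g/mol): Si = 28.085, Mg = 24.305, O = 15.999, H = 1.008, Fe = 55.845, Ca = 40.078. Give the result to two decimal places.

18.90 percentage points

First mineral: 72.915 g Mg in 277.108 g formula = 26.31 wt% Mg.
Second mineral: 16.770 g Mg in 226.324 g formula = 7.41 wt% Mg.
26.31% − 7.41% gives a difference of 18.90 percentage points.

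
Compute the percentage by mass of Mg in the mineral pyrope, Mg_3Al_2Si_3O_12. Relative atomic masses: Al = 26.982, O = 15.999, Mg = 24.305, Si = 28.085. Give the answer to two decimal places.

Formula mass = 3·24.305 + 2·26.982 + 3·28.085 + 12·15.999 = 403.122 g/mol, of which 72.915 g is Mg.
So Mg makes up 72.915/403.122 = 0.1809 of the mass, i.e. 18.09%.

18.09 weight percent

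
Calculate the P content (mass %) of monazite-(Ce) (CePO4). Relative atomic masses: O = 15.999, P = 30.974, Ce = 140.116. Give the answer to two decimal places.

13.18 mass %

Formula mass = 1·140.116 + 1·30.974 + 4·15.999 = 235.086 g/mol, of which 30.974 g is P.
So P makes up 30.974/235.086 = 0.1318 of the mass, i.e. 13.18%.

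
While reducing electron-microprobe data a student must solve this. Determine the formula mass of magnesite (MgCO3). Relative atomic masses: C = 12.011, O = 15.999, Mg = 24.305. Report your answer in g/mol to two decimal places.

M = 1*24.305 + 1*12.011 + 3*15.999

84.31 g/mol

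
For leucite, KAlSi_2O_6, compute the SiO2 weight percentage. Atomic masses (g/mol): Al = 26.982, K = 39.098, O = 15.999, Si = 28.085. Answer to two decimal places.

Molar mass of KAlSi_2O_6 = 1·39.098 + 1·26.982 + 2·28.085 + 6·15.999 = 218.244 g/mol.
Each formula unit contains 2 Si, equivalent to 2/1 = 2.0000 mol SiO2.
M(SiO2) = 1×28.085 + 2×15.999 = 60.083 g/mol.
Mass of SiO2 per formula unit = 2.0000 × 60.083 = 120.166 g.
SiO2 wt% = 120.166 / 218.244 × 100 = 55.06%.

55.06 wt%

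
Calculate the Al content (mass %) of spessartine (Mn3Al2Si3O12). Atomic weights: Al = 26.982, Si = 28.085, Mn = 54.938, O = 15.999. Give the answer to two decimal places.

10.90 mass %

M(Mn3Al2Si3O12) = 495.021 g/mol.
Al contributes 2 × 26.982 = 53.964 g per mole.
53.964/495.021 = 0.1090 → 10.90%.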